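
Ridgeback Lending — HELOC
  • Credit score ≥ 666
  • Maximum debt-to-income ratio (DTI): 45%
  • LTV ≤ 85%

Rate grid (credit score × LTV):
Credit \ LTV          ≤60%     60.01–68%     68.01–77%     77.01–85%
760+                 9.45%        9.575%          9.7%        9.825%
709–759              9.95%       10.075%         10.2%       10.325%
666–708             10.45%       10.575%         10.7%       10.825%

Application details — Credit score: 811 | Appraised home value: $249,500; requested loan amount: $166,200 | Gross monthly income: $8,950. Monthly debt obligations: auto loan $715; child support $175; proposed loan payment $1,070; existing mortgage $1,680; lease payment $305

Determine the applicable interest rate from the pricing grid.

9.575%

Credit score 811 ≥ 666; Total monthly debts = (715 + 175 + 1,070 + 1,680 + 305) = 3,945. DTI: 3,945 ÷ 8,950 = 44.1%, within the 45% cap
LTV: 166,200 ÷ 249,500 = 66.6%, within 85% cap
Credit 811 → row 760+; LTV 66.6% → column 60.01–68%. Grid cell → 9.575%.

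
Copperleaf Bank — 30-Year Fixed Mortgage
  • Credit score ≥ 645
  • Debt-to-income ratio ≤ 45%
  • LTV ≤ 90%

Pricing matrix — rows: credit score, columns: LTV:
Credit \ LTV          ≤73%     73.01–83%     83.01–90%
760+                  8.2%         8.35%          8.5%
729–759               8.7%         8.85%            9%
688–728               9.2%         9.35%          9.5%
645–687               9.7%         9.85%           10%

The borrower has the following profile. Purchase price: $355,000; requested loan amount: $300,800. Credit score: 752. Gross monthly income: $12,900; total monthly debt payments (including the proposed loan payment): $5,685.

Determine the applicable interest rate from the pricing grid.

Credit score 752 ≥ 645; DTI: 5,685 ÷ 12,900 = 44.1%, within the 45% cap
LTV = 300,800/355,000 = 84.7% ≤ 90%
Score 752 is in the 729–759 band; LTV 84.7% is in the 83.01–90% band → 9%.

9%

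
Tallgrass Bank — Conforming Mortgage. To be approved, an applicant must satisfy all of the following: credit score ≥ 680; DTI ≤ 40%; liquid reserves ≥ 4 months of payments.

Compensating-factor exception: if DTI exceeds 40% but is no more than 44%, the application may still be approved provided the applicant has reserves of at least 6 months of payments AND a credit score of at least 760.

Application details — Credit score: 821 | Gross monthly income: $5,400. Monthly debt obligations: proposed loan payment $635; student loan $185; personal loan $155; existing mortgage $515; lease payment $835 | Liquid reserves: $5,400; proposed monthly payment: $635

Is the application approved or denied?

Credit score 821 ≥ 680 (meets base)
Total debts = (635 + 185 + 155 + 515 + 835) = 2,325. DTI: 2,325 ÷ 5,400 = 43.1%, over the 40% base limit.
Reserves: 5,400 ÷ 635 = 8.5 months (meets 4-month minimum)
43.1% falls in the override range (40%–44%), so the compensating-factor test applies.
Reserves 8.5 ≥ 6 months; credit score 821 ≥ 760.
Both compensating conditions met → exception applies.

Approved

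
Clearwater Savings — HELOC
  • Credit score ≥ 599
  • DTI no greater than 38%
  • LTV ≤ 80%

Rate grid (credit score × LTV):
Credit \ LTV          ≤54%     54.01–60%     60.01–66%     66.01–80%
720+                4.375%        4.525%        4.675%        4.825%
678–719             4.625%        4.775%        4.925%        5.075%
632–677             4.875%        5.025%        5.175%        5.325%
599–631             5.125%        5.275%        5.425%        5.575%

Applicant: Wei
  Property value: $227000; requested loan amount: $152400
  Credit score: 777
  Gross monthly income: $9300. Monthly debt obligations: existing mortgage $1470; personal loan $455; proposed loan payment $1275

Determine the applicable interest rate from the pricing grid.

4.825%

Credit score 777 ≥ 599; Total monthly debts = (1,470 + 455 + 1,275) = 3,200. Debt-to-income = 3,200/9,300 = 34.4% — meets 38% limit
Loan-to-value = 152,400/227,000 = 67.1% — pass (80% max)
Score 777 is in the 720+ band; LTV 67.1% is in the 66.01–80% band → 4.825%.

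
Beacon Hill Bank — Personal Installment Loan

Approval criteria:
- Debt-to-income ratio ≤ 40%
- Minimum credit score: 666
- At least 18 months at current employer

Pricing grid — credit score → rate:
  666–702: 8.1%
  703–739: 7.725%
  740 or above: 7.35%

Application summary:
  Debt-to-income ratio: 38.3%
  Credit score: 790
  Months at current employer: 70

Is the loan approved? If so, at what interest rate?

Approved at 7.35%

Credit score 790 ≥ 666 (meets minimum)
DTI 38.3% is within the 40% limit
Employment 70 ≥ 18 months
All requirements met. Score 790 falls in the 740 or above tier → 7.35%.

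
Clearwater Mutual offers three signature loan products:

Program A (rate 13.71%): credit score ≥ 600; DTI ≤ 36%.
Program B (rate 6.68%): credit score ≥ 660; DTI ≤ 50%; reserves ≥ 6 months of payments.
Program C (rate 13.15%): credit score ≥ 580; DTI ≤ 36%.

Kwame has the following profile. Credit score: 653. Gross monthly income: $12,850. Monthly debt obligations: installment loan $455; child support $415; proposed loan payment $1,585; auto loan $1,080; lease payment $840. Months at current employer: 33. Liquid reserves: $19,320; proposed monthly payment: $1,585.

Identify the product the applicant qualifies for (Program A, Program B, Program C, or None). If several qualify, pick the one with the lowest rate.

Total debts = (455 + 415 + 1,585 + 1,080 + 840) = 4,375; DTI = 4,375/12,850 = 34%.
Reserves = 19,320/1,585 = 12.2 months.
Program A: score 653 ≥ 600; DTI 34% ≤ 36% → qualifies.
Program B: score 653 < 660; DTI 34% ≤ 50%; reserves 12.2 ≥ 6 mo → does not qualify.
Program C: score 653 ≥ 580; DTI 34% ≤ 36% → qualifies.
Qualifying: Program A, Program C. Lowest rate is 13.15% → Program C.

Program C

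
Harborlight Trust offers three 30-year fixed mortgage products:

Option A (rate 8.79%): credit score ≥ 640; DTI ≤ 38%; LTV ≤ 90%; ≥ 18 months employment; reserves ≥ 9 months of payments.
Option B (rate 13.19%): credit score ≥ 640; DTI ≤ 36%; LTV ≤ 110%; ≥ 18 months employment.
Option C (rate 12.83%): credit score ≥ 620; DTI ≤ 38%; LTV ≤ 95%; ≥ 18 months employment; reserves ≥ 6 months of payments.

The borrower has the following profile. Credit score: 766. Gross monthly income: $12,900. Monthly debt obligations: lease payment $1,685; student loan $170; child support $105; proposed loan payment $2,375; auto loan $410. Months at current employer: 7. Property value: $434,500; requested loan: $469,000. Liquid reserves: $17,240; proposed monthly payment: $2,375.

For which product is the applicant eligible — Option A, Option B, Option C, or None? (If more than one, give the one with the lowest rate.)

None

Total debts = (1,685 + 170 + 105 + 2,375 + 410) = 4,745; DTI = 4,745/12,900 = 36.8%.
LTV = 469,000/434,500 = 107.9%.
Reserves = 17,240/2,375 = 7.3 months.
Option A: score 766 ≥ 640; DTI 36.8% ≤ 38%; LTV 107.9% > 90%; employment 7 < 18 mo; reserves 7.3 < 9 mo → does not qualify.
Option B: score 766 ≥ 640; DTI 36.8% > 36%; LTV 107.9% ≤ 110%; employment 7 < 18 mo → does not qualify.
Option C: score 766 ≥ 620; DTI 36.8% ≤ 38%; LTV 107.9% > 95%; employment 7 < 18 mo; reserves 7.3 ≥ 6 mo → does not qualify.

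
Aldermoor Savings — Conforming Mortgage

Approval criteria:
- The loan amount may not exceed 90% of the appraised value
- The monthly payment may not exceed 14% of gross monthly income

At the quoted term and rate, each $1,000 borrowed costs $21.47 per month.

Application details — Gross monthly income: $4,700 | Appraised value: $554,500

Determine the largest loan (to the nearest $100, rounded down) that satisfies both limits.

$30,600

Payment cap: 14% × $4,700 = $658/month.
At $21.47 per $1,000, that supports 658/21.47 × 1,000 ≈ $30,647 → $30,600.
LTV cap: 90% × $554,500 = $499,050 → $499,000.
Binding constraint: payment-to-income.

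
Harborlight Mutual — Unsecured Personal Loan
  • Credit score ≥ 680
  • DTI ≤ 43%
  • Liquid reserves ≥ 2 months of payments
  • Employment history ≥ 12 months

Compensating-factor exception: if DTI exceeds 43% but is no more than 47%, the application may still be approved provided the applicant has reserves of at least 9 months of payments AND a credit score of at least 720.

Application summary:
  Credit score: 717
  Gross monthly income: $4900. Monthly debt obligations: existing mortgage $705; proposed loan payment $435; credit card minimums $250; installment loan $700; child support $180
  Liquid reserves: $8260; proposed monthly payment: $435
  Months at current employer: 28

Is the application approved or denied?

Denied

Credit score 717 ≥ 680 (meets base)
Total debts = (705 + 435 + 250 + 700 + 180) = 2,270. DTI: 2,270 ÷ 4,900 = 46.3%, over the 43% base limit.
Liquid reserves cover 8,260/435 = 19.0 months — ≥ 2 required
Employment 28 ≥ 12 months
46.3% falls in the override range (43%–47%), so the compensating-factor test applies.
Override check — reserves: 19.0 mo (ok); score: 717 (below 720).
Override conditions not both satisfied; exception does not apply.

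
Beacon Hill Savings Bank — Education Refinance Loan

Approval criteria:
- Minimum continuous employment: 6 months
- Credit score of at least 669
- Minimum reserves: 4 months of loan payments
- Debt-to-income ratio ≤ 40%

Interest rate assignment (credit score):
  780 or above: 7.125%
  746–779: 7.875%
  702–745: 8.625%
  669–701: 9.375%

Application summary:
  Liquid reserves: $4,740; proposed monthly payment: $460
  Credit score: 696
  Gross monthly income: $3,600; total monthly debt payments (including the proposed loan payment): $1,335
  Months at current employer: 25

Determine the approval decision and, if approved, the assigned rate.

Credit score 696 ≥ 669 (meets minimum)
Employment 25 ≥ 6 months
Reserves: 4,740 ÷ 460 = 10.3 months (meets 4-month minimum)
Debt-to-income = 1,335/3,600 = 37.1% — meets 40% limit
All requirements met. Score 696 falls in the 669–701 tier → 9.375%.

Approved at 9.375%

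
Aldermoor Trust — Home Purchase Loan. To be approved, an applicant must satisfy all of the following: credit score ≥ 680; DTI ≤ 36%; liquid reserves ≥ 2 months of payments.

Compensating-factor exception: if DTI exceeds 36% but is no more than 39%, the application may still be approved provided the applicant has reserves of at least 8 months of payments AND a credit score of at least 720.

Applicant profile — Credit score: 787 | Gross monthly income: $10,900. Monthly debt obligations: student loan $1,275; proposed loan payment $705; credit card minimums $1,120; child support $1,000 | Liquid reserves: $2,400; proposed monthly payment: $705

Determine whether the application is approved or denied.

Denied

Credit score 787 ≥ 680 (meets base)
Total debts = (1,275 + 705 + 1,120 + 1,000) = 4,100. DTI: 4,100 ÷ 10,900 = 37.6%, over the 36% base limit.
Reserves = 2,400/705 = 3.4 months ≥ 2
37.6% falls in the override range (36%–39%), so the compensating-factor test applies.
Override check — reserves: 3.4 mo (short of 8); score: 787 (ok).
Override conditions not both satisfied; exception does not apply.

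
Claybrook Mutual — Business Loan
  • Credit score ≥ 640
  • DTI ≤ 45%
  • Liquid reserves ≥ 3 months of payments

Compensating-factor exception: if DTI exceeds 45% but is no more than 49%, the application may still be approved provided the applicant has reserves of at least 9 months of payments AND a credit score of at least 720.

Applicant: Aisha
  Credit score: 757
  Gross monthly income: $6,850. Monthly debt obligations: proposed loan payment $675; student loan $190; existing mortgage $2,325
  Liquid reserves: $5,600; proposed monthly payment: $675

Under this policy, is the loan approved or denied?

Denied

Credit score 757 ≥ 640 (meets base)
Total debts = (675 + 190 + 2,325) = 3,190. DTI: 3,190 ÷ 6,850 = 46.6%, over the 45% base limit.
Reserves: 5,600 ÷ 675 = 8.3 months (meets 3-month minimum)
46.6% falls in the override range (45%–49%), so the compensating-factor test applies.
Override check — reserves: 8.3 mo (short of 9); score: 757 (ok).
Compensating-factor requirement not fully met.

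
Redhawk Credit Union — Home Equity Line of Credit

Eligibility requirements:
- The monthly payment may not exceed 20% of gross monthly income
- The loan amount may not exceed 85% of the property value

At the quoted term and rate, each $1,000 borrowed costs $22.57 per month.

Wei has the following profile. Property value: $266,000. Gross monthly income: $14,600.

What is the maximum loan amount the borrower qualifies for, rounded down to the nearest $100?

$129,300

Payment cap: 20% × $14,600 = $2,920/month.
At $22.57 per $1,000, that supports 2,920/22.57 × 1,000 ≈ $129,375 → $129,300.
LTV cap: 85% × $266,000 = $226,100 → $226,100.
Binding constraint: payment-to-income.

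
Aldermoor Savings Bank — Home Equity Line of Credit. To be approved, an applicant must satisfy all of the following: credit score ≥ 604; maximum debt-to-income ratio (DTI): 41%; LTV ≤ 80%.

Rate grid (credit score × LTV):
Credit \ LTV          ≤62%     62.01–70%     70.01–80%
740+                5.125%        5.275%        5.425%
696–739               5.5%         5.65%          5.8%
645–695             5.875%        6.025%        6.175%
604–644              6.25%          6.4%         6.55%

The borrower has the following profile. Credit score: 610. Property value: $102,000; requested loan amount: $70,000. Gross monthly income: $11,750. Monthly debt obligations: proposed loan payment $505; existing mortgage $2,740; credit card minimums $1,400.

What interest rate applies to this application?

Credit score 610 ≥ 604; Total monthly debts = (505 + 2,740 + 1,400) = 4,645. DTI: 4,645 ÷ 11,750 = 39.5%, within the 41% cap
LTV: 70,000 ÷ 102,000 = 68.6%, within 80% cap
Score 610 is in the 604–644 band; LTV 68.6% is in the 62.01–70% band → 6.4%.

6.4%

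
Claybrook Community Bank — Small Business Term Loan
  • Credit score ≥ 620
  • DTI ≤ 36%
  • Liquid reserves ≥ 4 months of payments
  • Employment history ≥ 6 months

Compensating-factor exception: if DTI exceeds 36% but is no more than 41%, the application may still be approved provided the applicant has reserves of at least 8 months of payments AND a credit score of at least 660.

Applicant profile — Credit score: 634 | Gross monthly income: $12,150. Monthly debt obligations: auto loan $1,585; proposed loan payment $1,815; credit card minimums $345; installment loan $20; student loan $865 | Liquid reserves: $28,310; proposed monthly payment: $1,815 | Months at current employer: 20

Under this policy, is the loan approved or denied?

Denied

Credit score 634 ≥ 620 (meets base)
Total debts = (1,585 + 1,815 + 345 + 20 + 865) = 4,630. DTI = 4,630/12,150 = 38.1% > 36% — standard DTI limit exceeded.
Reserves: 28,310 ÷ 1,815 = 15.6 months (meets 4-month minimum)
Employment 20 ≥ 6 months
DTI 38.1% is within the 36%–41% exception band; checking compensating factors.
Reserves 15.6 ≥ 8 months; credit score 634 < 660.
Override conditions not both satisfied; exception does not apply.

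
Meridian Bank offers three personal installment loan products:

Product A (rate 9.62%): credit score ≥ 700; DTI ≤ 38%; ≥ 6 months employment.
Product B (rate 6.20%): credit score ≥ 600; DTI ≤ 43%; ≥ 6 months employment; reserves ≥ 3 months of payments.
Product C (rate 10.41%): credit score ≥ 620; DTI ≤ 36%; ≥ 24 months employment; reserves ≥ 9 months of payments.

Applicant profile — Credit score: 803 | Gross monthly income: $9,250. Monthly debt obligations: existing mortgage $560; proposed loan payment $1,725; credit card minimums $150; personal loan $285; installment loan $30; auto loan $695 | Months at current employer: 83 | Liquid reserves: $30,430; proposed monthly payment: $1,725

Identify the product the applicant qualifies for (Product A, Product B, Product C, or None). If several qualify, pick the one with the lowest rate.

Total debts = (560 + 1,725 + 150 + 285 + 30 + 695) = 3,445; DTI = 3,445/9,250 = 37.2%.
Reserves = 30,430/1,725 = 17.6 months.
Product A: score 803 ≥ 700; DTI 37.2% ≤ 38%; employment 83 ≥ 6 mo → qualifies.
Product B: score 803 ≥ 600; DTI 37.2% ≤ 43%; employment 83 ≥ 6 mo; reserves 17.6 ≥ 3 mo → qualifies.
Product C: score 803 ≥ 620; DTI 37.2% > 36%; employment 83 ≥ 24 mo; reserves 17.6 ≥ 9 mo → does not qualify.
Qualifying: Product A, Product B. Lowest rate is 6.20% → Product B.

Product B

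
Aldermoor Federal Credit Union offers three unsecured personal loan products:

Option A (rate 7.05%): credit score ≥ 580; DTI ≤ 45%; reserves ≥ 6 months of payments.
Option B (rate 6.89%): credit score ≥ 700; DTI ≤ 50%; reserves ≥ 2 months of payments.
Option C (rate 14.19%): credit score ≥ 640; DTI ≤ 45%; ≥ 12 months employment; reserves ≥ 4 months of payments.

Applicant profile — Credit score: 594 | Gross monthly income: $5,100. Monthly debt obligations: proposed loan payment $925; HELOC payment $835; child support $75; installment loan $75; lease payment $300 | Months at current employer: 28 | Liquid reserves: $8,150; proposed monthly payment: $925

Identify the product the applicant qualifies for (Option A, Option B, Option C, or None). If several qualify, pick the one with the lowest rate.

Option A

Total debts = (925 + 835 + 75 + 75 + 300) = 2,210; DTI = 2,210/5,100 = 43.3%.
Reserves = 8,150/925 = 8.8 months.
Option A: score 594 ≥ 580; DTI 43.3% ≤ 45%; reserves 8.8 ≥ 6 mo → qualifies.
Option B: score 594 < 700; DTI 43.3% ≤ 50%; reserves 8.8 ≥ 2 mo → does not qualify.
Option C: score 594 < 640; DTI 43.3% ≤ 45%; employment 28 ≥ 12 mo; reserves 8.8 ≥ 4 mo → does not qualify.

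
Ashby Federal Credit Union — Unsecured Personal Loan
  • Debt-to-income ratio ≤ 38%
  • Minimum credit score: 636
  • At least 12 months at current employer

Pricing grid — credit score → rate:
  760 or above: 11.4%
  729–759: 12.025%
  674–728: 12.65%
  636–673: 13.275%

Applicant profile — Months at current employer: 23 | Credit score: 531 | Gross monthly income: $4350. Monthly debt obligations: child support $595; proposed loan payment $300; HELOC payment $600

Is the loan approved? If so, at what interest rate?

Credit score 531 < 636 (below minimum)
Total monthly debts = (595 + 300 + 600) = 1,495. DTI: 1,495 ÷ 4,350 = 34.4%, within the 38% cap
Employment 23 ≥ 12 months
Not all requirements met → denied.

Denied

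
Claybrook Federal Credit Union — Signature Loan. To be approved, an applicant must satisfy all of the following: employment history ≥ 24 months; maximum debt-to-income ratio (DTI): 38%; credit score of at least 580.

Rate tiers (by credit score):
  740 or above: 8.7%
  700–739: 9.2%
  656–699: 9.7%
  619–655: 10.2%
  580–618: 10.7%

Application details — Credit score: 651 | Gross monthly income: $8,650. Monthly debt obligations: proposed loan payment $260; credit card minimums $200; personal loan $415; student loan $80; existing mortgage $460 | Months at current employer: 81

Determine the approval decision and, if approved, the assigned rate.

Credit score 651 ≥ 580 (meets minimum)
Employment 81 ≥ 24 months
Total monthly debts = (260 + 200 + 415 + 80 + 460) = 1,415. Debt-to-income = 1,415/8,650 = 16.4% — meets 38% limit
All requirements met. Score 651 falls in the 619–655 tier → 10.2%.

Approved at 10.2%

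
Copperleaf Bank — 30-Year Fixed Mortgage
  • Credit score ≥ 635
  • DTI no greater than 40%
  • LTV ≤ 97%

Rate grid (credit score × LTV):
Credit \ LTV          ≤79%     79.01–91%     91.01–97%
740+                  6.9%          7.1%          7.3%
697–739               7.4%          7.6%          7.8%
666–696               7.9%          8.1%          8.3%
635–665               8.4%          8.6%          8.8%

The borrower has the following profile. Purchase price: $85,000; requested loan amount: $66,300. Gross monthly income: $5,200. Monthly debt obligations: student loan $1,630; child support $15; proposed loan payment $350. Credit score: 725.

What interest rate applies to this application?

Credit score 725 ≥ 635; Total monthly debts = (1,630 + 15 + 350) = 1,995. DTI: 1,995 ÷ 5,200 = 38.4%, within the 40% cap
Loan-to-value = 66,300/85,000 = 78% — pass (97% max)
Credit 725 → row 697–739; LTV 78% → column ≤79%. Grid cell → 7.4%.

7.4%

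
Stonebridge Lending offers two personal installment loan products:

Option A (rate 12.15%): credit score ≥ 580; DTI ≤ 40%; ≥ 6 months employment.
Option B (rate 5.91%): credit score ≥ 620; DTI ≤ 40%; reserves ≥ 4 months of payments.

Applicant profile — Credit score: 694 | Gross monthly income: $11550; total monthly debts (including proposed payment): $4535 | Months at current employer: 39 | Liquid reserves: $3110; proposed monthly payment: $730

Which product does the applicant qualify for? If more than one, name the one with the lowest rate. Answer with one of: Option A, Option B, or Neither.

Option B

DTI = 4,535/11,550 = 39.3%.
Reserves = 3,110/730 = 4.3 months.
Option A: score 694 ≥ 580; DTI 39.3% ≤ 40%; employment 39 ≥ 6 mo → qualifies.
Option B: score 694 ≥ 620; DTI 39.3% ≤ 40%; reserves 4.3 ≥ 4 mo → qualifies.
Qualifying: Option A, Option B. Lowest rate is 5.91% → Option B.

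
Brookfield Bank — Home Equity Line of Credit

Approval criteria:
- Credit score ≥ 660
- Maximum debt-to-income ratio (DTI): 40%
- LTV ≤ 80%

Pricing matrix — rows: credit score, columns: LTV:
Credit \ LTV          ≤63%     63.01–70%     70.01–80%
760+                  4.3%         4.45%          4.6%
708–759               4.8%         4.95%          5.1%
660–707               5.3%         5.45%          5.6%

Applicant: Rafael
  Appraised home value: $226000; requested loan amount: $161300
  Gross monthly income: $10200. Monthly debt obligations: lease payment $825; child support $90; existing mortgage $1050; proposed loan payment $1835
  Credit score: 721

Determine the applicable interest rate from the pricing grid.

5.1%

Credit score 721 ≥ 660; Total monthly debts = (825 + 90 + 1,050 + 1,835) = 3,800. DTI: 3,800 ÷ 10,200 = 37.3%, within the 40% cap
LTV: 161,300 ÷ 226,000 = 71.4%, within 80% cap
Score 721 is in the 708–759 band; LTV 71.4% is in the 70.01–80% band → 5.1%.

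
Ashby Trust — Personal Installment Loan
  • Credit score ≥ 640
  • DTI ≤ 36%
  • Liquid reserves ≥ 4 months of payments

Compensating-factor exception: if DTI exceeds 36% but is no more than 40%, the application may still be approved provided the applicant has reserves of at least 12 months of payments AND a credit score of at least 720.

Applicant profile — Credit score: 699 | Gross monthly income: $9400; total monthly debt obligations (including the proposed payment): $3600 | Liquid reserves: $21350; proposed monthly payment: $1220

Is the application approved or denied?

Credit score 699 ≥ 640 (meets base)
DTI = 3,600/9,400 = 38.3% > 36% — standard DTI limit exceeded.
Liquid reserves cover 21,350/1,220 = 17.5 months — ≥ 4 required
38.3% falls in the override range (36%–40%), so the compensating-factor test applies.
Reserves 17.5 ≥ 12 months; credit score 699 < 720.
Compensating-factor requirement not fully met.

Denied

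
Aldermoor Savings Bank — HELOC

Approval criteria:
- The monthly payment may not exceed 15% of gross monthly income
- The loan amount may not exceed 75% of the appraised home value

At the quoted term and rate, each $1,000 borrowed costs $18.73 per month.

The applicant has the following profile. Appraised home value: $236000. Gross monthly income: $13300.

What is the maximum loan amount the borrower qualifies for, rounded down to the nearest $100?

Payment cap: 15% × $13,300 = $1,995/month.
At $18.73 per $1,000, that supports 1,995/18.73 × 1,000 ≈ $106,513 → $106,500.
LTV cap: 75% × $236,000 = $177,000 → $177,000.
Binding constraint: payment-to-income.

$106,500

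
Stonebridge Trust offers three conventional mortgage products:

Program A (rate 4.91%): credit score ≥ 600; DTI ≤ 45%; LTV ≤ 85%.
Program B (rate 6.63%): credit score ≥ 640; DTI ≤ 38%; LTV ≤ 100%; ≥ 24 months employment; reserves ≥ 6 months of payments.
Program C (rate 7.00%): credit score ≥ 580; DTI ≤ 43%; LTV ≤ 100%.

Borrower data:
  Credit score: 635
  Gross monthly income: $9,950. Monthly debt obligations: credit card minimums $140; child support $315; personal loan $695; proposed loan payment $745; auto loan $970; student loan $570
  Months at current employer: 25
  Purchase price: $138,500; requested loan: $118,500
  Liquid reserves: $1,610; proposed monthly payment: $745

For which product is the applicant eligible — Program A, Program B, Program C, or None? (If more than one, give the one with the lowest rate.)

Program C

Total debts = (140 + 315 + 695 + 745 + 970 + 570) = 3,435; DTI = 3,435/9,950 = 34.5%.
LTV = 118,500/138,500 = 85.6%.
Reserves = 1,610/745 = 2.2 months.
Program A: score 635 ≥ 600; DTI 34.5% ≤ 45%; LTV 85.6% > 85% → does not qualify.
Program B: score 635 < 640; DTI 34.5% ≤ 38%; LTV 85.6% ≤ 100%; employment 25 ≥ 24 mo; reserves 2.2 < 6 mo → does not qualify.
Program C: score 635 ≥ 580; DTI 34.5% ≤ 43%; LTV 85.6% ≤ 100% → qualifies.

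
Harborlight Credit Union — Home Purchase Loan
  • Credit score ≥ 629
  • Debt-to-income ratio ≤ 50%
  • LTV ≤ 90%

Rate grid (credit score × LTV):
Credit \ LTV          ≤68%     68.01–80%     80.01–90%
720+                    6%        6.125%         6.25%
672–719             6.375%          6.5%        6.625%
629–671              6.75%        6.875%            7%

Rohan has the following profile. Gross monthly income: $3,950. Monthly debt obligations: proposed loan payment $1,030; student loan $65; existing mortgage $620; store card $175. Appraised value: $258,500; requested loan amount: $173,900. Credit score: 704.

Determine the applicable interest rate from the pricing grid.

6.375%

Credit score 704 ≥ 629; Total monthly debts = (1,030 + 65 + 620 + 175) = 1,890. DTI: 1,890 ÷ 3,950 = 47.8%, within the 50% cap
LTV: 173,900 ÷ 258,500 = 67.3%, within 90% cap
Row: 704 falls in 672–719. Column: 67.3% falls in ≤68%. Rate = 6.375%.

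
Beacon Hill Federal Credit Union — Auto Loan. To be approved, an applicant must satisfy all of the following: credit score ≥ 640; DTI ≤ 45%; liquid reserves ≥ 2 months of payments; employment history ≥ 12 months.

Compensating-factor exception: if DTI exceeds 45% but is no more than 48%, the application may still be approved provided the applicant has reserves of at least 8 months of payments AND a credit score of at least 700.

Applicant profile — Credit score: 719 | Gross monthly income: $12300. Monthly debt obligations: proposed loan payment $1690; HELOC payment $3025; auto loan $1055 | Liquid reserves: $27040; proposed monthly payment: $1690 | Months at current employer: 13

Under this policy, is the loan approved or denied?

Credit score 719 ≥ 640 (meets base)
Total debts = (1,690 + 3,025 + 1,055) = 5,770. DTI: 5,770 ÷ 12,300 = 46.9%, over the 45% base limit.
Reserves: 27,040 ÷ 1,690 = 16.0 months (meets 2-month minimum)
Employment 13 ≥ 12 months
46.9% falls in the override range (45%–48%), so the compensating-factor test applies.
Override check — reserves: 16.0 mo (ok); score: 719 (ok).
Both compensating conditions met → exception applies.

Approved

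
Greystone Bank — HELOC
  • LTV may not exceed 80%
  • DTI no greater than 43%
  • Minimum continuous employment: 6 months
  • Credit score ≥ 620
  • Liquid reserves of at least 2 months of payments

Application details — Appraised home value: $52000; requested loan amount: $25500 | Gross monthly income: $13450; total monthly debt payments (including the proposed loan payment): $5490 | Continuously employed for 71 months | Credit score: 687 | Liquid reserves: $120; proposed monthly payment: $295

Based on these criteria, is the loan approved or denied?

Denied

Loan-to-value = 25,500/52,000 = 49% — pass (80% max)
DTI = 5,490/13,450 = 40.8% ≤ 43%
Employment 71 ≥ 6 months
Credit score 687 ≥ 620 (meets)
Reserves = 120/295 = 0.4 months < 2
Fails on reserves.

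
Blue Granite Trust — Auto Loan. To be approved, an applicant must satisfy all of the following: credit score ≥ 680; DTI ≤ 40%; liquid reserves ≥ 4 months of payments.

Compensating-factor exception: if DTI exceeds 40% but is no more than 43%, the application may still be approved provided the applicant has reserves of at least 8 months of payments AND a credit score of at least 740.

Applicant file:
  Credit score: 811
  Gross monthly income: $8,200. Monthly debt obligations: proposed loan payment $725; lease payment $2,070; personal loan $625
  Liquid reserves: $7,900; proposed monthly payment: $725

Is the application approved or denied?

Approved

Credit score 811 ≥ 680 (meets base)
Total debts = (725 + 2,070 + 625) = 3,420. DTI: 3,420 ÷ 8,200 = 41.7%, over the 40% base limit.
Liquid reserves cover 7,900/725 = 10.9 months — ≥ 4 required
41.7% falls in the override range (40%–43%), so the compensating-factor test applies.
Reserves 10.9 ≥ 8 months; credit score 811 ≥ 740.
Both compensating conditions met → exception applies.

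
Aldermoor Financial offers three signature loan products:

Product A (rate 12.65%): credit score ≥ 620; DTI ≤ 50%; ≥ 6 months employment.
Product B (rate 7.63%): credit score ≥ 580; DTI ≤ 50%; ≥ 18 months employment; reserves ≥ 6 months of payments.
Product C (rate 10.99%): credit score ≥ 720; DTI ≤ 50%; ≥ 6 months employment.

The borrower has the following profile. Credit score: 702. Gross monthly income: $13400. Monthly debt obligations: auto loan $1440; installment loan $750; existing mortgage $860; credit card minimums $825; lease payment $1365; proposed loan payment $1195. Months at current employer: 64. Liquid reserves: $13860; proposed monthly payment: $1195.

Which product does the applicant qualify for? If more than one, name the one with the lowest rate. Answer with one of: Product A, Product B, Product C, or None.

Product B

Total debts = (1,440 + 750 + 860 + 825 + 1,365 + 1,195) = 6,435; DTI = 6,435/13,400 = 48%.
Reserves = 13,860/1,195 = 11.6 months.
Product A: score 702 ≥ 620; DTI 48% ≤ 50%; employment 64 ≥ 6 mo → qualifies.
Product B: score 702 ≥ 580; DTI 48% ≤ 50%; employment 64 ≥ 18 mo; reserves 11.6 ≥ 6 mo → qualifies.
Product C: score 702 < 720; DTI 48% ≤ 50%; employment 64 ≥ 6 mo → does not qualify.
Qualifying: Product A, Product B. Lowest rate is 7.63% → Product B.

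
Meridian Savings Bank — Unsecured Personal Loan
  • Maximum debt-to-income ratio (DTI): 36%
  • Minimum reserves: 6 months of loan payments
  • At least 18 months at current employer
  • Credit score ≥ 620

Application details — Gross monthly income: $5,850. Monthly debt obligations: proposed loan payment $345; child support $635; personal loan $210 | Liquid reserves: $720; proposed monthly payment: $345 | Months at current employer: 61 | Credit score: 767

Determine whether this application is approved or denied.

Total monthly debts = (345 + 635 + 210) = 1,190. DTI = 1,190/5,850 = 20.3% ≤ 36%
Reserves = 720/345 = 2.1 months < 6
Employment 61 ≥ 18 months
Credit score 767 ≥ 620 (meets)
Fails on reserves.

Denied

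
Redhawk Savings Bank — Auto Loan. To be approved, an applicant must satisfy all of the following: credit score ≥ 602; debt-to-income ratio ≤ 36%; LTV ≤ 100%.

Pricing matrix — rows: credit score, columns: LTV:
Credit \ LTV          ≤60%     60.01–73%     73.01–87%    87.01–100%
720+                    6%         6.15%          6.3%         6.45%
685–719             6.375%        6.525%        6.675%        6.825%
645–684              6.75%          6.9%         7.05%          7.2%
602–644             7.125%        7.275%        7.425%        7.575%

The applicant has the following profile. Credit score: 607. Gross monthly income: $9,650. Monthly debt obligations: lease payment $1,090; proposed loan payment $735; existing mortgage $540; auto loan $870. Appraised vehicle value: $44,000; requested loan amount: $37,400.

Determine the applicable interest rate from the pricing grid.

Credit score 607 ≥ 602; Total monthly debts = (1,090 + 735 + 540 + 870) = 3,235. Debt-to-income = 3,235/9,650 = 33.5% — meets 36% limit
Loan-to-value = 37,400/44,000 = 85% — pass (100% max)
Score 607 is in the 602–644 band; LTV 85% is in the 73.01–87% band → 7.425%.

7.425%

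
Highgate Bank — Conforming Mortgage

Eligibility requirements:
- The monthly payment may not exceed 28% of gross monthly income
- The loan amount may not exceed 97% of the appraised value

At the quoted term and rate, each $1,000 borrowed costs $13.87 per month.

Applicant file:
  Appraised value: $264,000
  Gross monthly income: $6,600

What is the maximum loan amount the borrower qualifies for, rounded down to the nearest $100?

$133,200

Payment cap: 28% × $6,600 = $1,848/month.
At $13.87 per $1,000, that supports 1,848/13.87 × 1,000 ≈ $133,237 → $133,200.
LTV cap: 97% × $264,000 = $256,080 → $256,000.
Binding constraint: payment-to-income.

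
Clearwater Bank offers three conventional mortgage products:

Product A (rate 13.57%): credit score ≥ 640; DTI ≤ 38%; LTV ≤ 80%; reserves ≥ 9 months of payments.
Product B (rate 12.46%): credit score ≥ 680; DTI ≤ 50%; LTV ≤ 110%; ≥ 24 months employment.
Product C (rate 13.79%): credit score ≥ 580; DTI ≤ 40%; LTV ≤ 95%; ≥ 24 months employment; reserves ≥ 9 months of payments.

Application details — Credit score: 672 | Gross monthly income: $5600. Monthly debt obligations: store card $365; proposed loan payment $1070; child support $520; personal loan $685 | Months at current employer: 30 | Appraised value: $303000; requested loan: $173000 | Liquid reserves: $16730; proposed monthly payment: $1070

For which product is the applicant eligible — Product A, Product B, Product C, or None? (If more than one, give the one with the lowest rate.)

None

Total debts = (365 + 1,070 + 520 + 685) = 2,640; DTI = 2,640/5,600 = 47.1%.
LTV = 173,000/303,000 = 57.1%.
Reserves = 16,730/1,070 = 15.6 months.
Product A: score 672 ≥ 640; DTI 47.1% > 38%; LTV 57.1% ≤ 80%; reserves 15.6 ≥ 9 mo → does not qualify.
Product B: score 672 < 680; DTI 47.1% ≤ 50%; LTV 57.1% ≤ 110%; employment 30 ≥ 24 mo → does not qualify.
Product C: score 672 ≥ 580; DTI 47.1% > 40%; LTV 57.1% ≤ 95%; employment 30 ≥ 24 mo; reserves 15.6 ≥ 9 mo → does not qualify.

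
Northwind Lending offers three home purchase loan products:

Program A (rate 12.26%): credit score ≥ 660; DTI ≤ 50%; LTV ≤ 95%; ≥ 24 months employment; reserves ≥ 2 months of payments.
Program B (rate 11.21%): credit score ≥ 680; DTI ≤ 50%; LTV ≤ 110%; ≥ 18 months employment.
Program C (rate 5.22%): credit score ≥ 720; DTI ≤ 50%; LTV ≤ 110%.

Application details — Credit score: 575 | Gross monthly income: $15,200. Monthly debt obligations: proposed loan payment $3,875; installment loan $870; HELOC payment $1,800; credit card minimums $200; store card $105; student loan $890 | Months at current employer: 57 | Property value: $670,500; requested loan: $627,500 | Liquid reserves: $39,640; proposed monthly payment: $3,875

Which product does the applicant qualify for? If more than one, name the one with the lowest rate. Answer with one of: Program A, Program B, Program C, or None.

None

Total debts = (3,875 + 870 + 1,800 + 200 + 105 + 890) = 7,740; DTI = 7,740/15,200 = 50.9%.
LTV = 627,500/670,500 = 93.6%.
Reserves = 39,640/3,875 = 10.2 months.
Program A: score 575 < 660; DTI 50.9% > 50%; LTV 93.6% ≤ 95%; employment 57 ≥ 24 mo; reserves 10.2 ≥ 2 mo → does not qualify.
Program B: score 575 < 680; DTI 50.9% > 50%; LTV 93.6% ≤ 110%; employment 57 ≥ 18 mo → does not qualify.
Program C: score 575 < 720; DTI 50.9% > 50%; LTV 93.6% ≤ 110% → does not qualify.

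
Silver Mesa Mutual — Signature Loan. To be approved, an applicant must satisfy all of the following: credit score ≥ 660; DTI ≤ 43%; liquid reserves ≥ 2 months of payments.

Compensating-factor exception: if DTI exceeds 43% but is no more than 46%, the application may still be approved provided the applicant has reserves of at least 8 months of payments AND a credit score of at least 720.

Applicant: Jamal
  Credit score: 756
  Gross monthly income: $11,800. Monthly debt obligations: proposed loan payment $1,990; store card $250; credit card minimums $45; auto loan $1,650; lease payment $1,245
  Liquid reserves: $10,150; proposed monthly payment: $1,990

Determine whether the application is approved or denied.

Credit score 756 ≥ 660 (meets base)
Total debts = (1,990 + 250 + 45 + 1,650 + 1,245) = 5,180. DTI: 5,180 ÷ 11,800 = 43.9%, over the 43% base limit.
Liquid reserves cover 10,150/1,990 = 5.1 months — ≥ 2 required
43.9% falls in the override range (43%–46%), so the compensating-factor test applies.
Override check — reserves: 5.1 mo (short of 8); score: 756 (ok).
Override conditions not both satisfied; exception does not apply.

Denied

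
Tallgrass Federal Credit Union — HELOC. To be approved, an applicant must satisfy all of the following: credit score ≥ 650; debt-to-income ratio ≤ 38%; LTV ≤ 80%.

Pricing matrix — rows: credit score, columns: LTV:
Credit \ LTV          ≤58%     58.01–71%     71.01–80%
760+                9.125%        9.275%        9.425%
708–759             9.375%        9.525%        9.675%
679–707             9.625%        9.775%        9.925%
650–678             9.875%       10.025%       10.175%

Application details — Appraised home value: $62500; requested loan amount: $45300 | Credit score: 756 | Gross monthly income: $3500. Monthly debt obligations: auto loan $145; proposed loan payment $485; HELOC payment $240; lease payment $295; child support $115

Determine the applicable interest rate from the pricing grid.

Credit score 756 ≥ 650; Total monthly debts = (145 + 485 + 240 + 295 + 115) = 1,280. DTI: 1,280 ÷ 3,500 = 36.6%, within the 38% cap
LTV: 45,300 ÷ 62,500 = 72.5%, within 80% cap
Credit 756 → row 708–759; LTV 72.5% → column 71.01–80%. Grid cell → 9.675%.

9.675%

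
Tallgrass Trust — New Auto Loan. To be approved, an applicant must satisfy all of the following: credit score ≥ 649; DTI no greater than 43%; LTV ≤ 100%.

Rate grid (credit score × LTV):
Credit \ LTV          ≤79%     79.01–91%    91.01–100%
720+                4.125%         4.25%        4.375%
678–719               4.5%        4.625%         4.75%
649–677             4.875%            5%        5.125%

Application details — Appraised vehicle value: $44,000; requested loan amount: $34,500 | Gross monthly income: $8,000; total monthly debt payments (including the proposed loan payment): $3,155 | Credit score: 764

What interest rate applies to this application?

Credit score 764 ≥ 649; DTI = 3,155/8,000 = 39.4% ≤ 43%
LTV: 34,500 ÷ 44,000 = 78.4%, within 100% cap
Credit 764 → row 720+; LTV 78.4% → column ≤79%. Grid cell → 4.125%.

4.125%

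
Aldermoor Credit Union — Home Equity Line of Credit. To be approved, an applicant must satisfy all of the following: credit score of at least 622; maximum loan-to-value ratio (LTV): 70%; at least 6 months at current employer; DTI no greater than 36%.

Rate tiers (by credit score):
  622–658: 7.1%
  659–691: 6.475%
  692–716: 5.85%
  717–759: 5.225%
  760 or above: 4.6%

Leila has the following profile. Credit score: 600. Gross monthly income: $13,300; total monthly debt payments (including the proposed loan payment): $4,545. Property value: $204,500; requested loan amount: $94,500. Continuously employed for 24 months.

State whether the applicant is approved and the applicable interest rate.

Denied

Credit score 600 < 622 (below minimum)
Employment 24 ≥ 6 months
DTI = 4,545/13,300 = 34.2% ≤ 36%
LTV: 94,500 ÷ 204,500 = 46.2%, within 70% cap
Not all requirements met → denied.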